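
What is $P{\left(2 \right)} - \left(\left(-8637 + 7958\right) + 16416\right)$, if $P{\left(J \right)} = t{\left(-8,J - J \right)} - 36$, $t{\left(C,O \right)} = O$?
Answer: $-15773$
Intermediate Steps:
$P{\left(J \right)} = -36$ ($P{\left(J \right)} = \left(J - J\right) - 36 = 0 - 36 = -36$)
$P{\left(2 \right)} - \left(\left(-8637 + 7958\right) + 16416\right) = -36 - \left(\left(-8637 + 7958\right) + 16416\right) = -36 - \left(-679 + 16416\right) = -36 - 15737 = -15773$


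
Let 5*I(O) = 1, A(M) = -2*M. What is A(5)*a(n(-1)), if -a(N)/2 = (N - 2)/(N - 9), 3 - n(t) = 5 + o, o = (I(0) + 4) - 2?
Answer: 310/33 ≈ 9.3939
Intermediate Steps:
I(O) = ⅕ (I(O) = (⅕)*1 = ⅕)
o = 11/5 (o = (⅕ + 4) - 2 = 21/5 - 2 = 11/5 ≈ 2.2000)
n(t) = -21/5 (n(t) = 3 - (5 + 11/5) = 3 - 1*36/5 = 3 - 36/5 = -21/5)
a(N) = -2*(-2 + N)/(-9 + N) (a(N) = -2*(N - 2)/(N - 9) = -2*(-2 + N)/(-9 + N))
A(5)*a(n(-1)) = (-2*5)*(2*(2 - 1*(-21/5))/(-9 - 21/5)) = -20*(2 + 21/5)/(-66/5) = -20*(-5)*31/(66*5) = -10*(-31/33) = 310/33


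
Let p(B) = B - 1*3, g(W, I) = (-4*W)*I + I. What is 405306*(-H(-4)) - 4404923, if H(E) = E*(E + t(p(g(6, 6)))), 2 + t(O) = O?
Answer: -242724851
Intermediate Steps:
g(W, I) = I - 4*I*W (g(W, I) = -4*I*W + I = I - 4*I*W)
p(B) = -3 + B (p(B) = B - 3 = -3 + B)
t(O) = -2 + O
H(E) = E*(-143 + E) (H(E) = E*(E + (-2 + (-3 + 6*(1 - 4*6)))) = E*(E + (-2 + (-3 + 6*(1 - 24)))) = E*(E + (-2 + (-3 + 6*(-23)))) = E*(E + (-2 + (-3 - 138))) = E*(E + (-2 - 141)) = E*(E - 143) = E*(-143 + E))
405306*(-H(-4)) - 4404923 = 405306*(-(-4)*(-143 - 4)) - 4404923 = 405306*(-(-4)*(-147)) - 4404923 = 405306*(-1*588) - 4404923 = 405306*(-588) - 4404923 = -238319928 - 4404923 = -242724851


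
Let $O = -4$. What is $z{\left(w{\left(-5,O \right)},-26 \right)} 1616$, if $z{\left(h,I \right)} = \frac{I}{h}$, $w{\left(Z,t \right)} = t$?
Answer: $10504$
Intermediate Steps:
$z{\left(w{\left(-5,O \right)},-26 \right)} 1616 = - \frac{26}{-4} \cdot 1616 = \left(-26\right) \left(- \frac{1}{4}\right) 1616 = \frac{13}{2} \cdot 1616 = 10504$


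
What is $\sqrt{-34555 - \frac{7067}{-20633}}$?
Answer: $\frac{6 i \sqrt{408628683194}}{20633} \approx 185.89 i$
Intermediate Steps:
$\sqrt{-34555 - \frac{7067}{-20633}} = \sqrt{-34555 - - \frac{7067}{20633}} = \sqrt{-34555 + \frac{7067}{20633}} = \sqrt{- \frac{712966248}{20633}} = \frac{6 i \sqrt{408628683194}}{20633}$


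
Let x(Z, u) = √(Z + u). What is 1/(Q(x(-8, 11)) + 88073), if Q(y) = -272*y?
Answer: 88073/7756631377 + 272*√3/7756631377 ≈ 1.1415e-5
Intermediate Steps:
1/(Q(x(-8, 11)) + 88073) = 1/(-272*√(-8 + 11) + 88073) = 1/(-272*√3 + 88073) = 1/(88073 - 272*√3)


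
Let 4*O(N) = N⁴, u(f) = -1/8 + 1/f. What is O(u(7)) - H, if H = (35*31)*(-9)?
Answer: 384135413761/39337984 ≈ 9765.0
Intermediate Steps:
u(f) = -⅛ + 1/f (u(f) = -1*⅛ + 1/f = -⅛ + 1/f)
O(N) = N⁴/4
H = -9765 (H = 1085*(-9) = -9765)
O(u(7)) - H = ((⅛)*(8 - 1*7)/7)⁴/4 - 1*(-9765) = ((⅛)*(⅐)*(8 - 7))⁴/4 + 9765 = ((⅛)*(⅐)*1)⁴/4 + 9765 = (1/56)⁴/4 + 9765 = (¼)*(1/9834496) + 9765 = 1/39337984 + 9765 = 384135413761/39337984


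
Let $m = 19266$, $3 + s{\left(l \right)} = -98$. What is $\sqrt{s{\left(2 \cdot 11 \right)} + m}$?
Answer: $\sqrt{19165} \approx 138.44$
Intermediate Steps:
$s{\left(l \right)} = -101$ ($s{\left(l \right)} = -3 - 98 = -101$)
$\sqrt{s{\left(2 \cdot 11 \right)} + m} = \sqrt{-101 + 19266} = \sqrt{19165}$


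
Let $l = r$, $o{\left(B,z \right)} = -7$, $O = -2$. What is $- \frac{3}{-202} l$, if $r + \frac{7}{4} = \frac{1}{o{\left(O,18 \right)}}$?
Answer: $- \frac{159}{5656} \approx -0.028112$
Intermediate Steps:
$r = - \frac{53}{28}$ ($r = - \frac{7}{4} + \frac{1}{-7} = - \frac{7}{4} - \frac{1}{7} = - \frac{53}{28} \approx -1.8929$)
$l = - \frac{53}{28} \approx -1.8929$
$- \frac{3}{-202} l = - \frac{3}{-202} \left(- \frac{53}{28}\right) = \left(-3\right) \left(- \frac{1}{202}\right) \left(- \frac{53}{28}\right) = \frac{3}{202} \left(- \frac{53}{28}\right) = - \frac{159}{5656}$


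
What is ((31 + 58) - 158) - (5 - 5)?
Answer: -69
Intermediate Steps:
((31 + 58) - 158) - (5 - 5) = (89 - 158) - 0 = -69 - 1*0 = -69 + 0 = -69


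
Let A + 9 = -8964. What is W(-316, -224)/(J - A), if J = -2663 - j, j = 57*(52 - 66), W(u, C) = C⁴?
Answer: 629407744/1777 ≈ 3.5420e+5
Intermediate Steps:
j = -798 (j = 57*(-14) = -798)
A = -8973 (A = -9 - 8964 = -8973)
J = -1865 (J = -2663 - 1*(-798) = -2663 + 798 = -1865)
W(-316, -224)/(J - A) = (-224)⁴/(-1865 - 1*(-8973)) = 2517630976/(-1865 + 8973) = 2517630976/7108 = 2517630976*(1/7108) = 629407744/1777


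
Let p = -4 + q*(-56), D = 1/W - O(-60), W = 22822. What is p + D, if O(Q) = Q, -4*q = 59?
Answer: 20129005/22822 ≈ 882.00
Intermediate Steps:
q = -59/4 (q = -¼*59 = -59/4 ≈ -14.750)
D = 1369321/22822 (D = 1/22822 - 1*(-60) = 1/22822 + 60 = 1369321/22822 ≈ 60.000)
p = 822 (p = -4 - 59/4*(-56) = -4 + 826 = 822)
p + D = 822 + 1369321/22822 = 20129005/22822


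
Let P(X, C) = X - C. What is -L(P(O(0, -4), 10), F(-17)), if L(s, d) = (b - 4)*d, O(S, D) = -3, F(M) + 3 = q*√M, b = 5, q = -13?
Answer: 3 + 13*I*√17 ≈ 3.0 + 53.6*I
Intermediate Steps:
F(M) = -3 - 13*√M
L(s, d) = d (L(s, d) = (5 - 4)*d = 1*d = d)
-L(P(O(0, -4), 10), F(-17)) = -(-3 - 13*I*√17) = 3 + 13*I*√17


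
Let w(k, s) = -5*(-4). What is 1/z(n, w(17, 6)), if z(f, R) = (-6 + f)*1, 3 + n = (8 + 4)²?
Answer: 1/135 ≈ 0.0074074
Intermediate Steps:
w(k, s) = 20
n = 141 (n = -3 + (8 + 4)² = -3 + 12² = -3 + 144 = 141)
z(f, R) = -6 + f
1/z(n, w(17, 6)) = 1/(-6 + 141) = 1/135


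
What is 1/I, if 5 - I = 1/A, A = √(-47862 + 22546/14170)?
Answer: 339090997/1695456402 - I*√2402459713745/8477282010 ≈ 0.2 - 0.00018284*I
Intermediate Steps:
A = I*√2402459713745/7085 (A = √(-47862 + 22546*(1/14170)) = √(-47862 + 11273/7085) = √(-339090997/7085) = I*√2402459713745/7085 ≈ 218.77*I)
I = 5 + I*√2402459713745/339090997 (I = 5 - 1/(I*√2402459713745/7085) = 5 - (-1)*I*√2402459713745/339090997 = 5 + I*√2402459713745/339090997 ≈ 5.0 + 0.004571*I)
1/I = 1/(5 + I*√2402459713745/339090997)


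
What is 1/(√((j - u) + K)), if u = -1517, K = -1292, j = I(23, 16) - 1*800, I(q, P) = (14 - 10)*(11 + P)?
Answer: -I*√467/467 ≈ -0.046274*I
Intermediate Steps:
I(q, P) = 44 + 4*P (I(q, P) = 4*(11 + P) = 44 + 4*P)
j = -692 (j = (44 + 4*16) - 1*800 = (44 + 64) - 800 = 108 - 800 = -692)
1/(√((j - u) + K)) = 1/(√((-692 - 1*(-1517)) - 1292)) = 1/(√((-692 + 1517) - 1292)) = 1/(√(825 - 1292)) = 1/(√(-467)) = 1/(I*√467) = -I*√467/467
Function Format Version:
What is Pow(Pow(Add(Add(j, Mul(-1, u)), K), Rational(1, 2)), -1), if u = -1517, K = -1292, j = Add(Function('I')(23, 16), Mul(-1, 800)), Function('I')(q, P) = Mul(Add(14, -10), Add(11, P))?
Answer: Mul(Rational(-1, 467), I, Pow(467, Rational(1, 2))) ≈ Mul(-0.046274, I)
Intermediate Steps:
Function('I')(q, P) = Add(44, Mul(4, P)) (Function('I')(q, P) = Mul(4, Add(11, P)) = Add(44, Mul(4, P)))
j = -692 (j = Add(Add(44, Mul(4, 16)), Mul(-1, 800)) = Add(Add(44, 64), -800) = Add(108, -800) = -692)
Pow(Pow(Add(Add(j, Mul(-1, u)), K), Rational(1, 2)), -1) = Pow(Pow(Add(Add(-692, Mul(-1, -1517)), -1292), Rational(1, 2)), -1) = Pow(Pow(Add(Add(-692, 1517), -1292), Rational(1, 2)), -1) = Pow(Pow(Add(825, -1292), Rational(1, 2)), -1) = Pow(Pow(-467, Rational(1, 2)), -1) = Pow(Mul(I, Pow(467, Rational(1, 2))), -1) = Mul(Rational(-1, 467), I, Pow(467, Rational(1, 2)))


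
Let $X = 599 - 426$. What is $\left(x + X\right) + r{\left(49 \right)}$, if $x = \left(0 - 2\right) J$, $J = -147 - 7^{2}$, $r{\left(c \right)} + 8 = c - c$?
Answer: $557$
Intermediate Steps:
$r{\left(c \right)} = -8$ ($r{\left(c \right)} = -8 + \left(c - c\right) = -8 + 0 = -8$)
$X = 173$ ($X = 599 - 426 = 173$)
$J = -196$ ($J = -147 - 49 = -196$)
$x = 392$ ($x = \left(0 - 2\right) \left(-196\right) = \left(-2\right) \left(-196\right) = 392$)
$\left(x + X\right) + r{\left(49 \right)} = \left(392 + 173\right) - 8 = 565 - 8 = 557$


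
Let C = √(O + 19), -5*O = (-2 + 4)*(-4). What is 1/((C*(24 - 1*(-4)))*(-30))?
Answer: -√515/86520 ≈ -0.00026229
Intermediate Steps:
O = 8/5 (O = -(-2 + 4)*(-4)/5 = -2*(-4)/5 = -⅕*(-8) = 8/5 ≈ 1.6000)
C = √515/5 (C = √(8/5 + 19) = √(103/5) = √515/5 ≈ 4.5387)
1/((C*(24 - 1*(-4)))*(-30)) = 1/(((√515/5)*(24 - 1*(-4)))*(-30)) = 1/(((√515/5)*(24 + 4))*(-30)) = 1/(((√515/5)*28)*(-30)) = 1/((28*√515/5)*(-30)) = 1/(-168*√515) = -√515/86520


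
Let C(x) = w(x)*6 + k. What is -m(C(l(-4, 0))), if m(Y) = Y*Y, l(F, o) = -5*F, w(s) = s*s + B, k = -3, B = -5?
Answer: -5602689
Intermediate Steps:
w(s) = -5 + s**2 (w(s) = s*s - 5 = s**2 - 5 = -5 + s**2)
C(x) = -33 + 6*x**2 (C(x) = (-5 + x**2)*6 - 3 = (-30 + 6*x**2) - 3 = -33 + 6*x**2)
m(Y) = Y**2
-m(C(l(-4, 0))) = -(-33 + 6*(-5*(-4))**2)**2 = -(-33 + 6*20**2)**2 = -(-33 + 6*400)**2 = -(-33 + 2400)**2 = -1*2367**2 = -1*5602689 = -5602689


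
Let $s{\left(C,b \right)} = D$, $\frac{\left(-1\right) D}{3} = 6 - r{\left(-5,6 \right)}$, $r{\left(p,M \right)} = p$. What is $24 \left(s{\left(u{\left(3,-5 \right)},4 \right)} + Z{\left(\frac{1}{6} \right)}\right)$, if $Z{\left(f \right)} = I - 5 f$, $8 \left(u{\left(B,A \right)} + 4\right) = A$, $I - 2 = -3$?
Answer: $-836$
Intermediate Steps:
$I = -1$ ($I = 2 - 3 = -1$)
$u{\left(B,A \right)} = -4 + \frac{A}{8}$
$D = -33$ ($D = - 3 \left(6 - -5\right) = - 3 \left(6 + 5\right) = \left(-3\right) 11 = -33$)
$s{\left(C,b \right)} = -33$
$Z{\left(f \right)} = -1 - 5 f$
$24 \left(s{\left(u{\left(3,-5 \right)},4 \right)} + Z{\left(\frac{1}{6} \right)}\right) = 24 \left(-33 - \left(1 + \frac{5}{6}\right)\right) = 24 \left(-33 - \frac{11}{6}\right) = 24 \left(- \frac{209}{6}\right) = -836$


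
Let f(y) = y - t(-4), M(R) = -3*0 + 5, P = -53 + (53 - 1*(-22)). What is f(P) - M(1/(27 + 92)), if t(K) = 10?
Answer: 7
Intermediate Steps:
P = 22 (P = -53 + (53 + 22) = -53 + 75 = 22)
M(R) = 5 (M(R) = 0 + 5 = 5)
f(y) = -10 + y (f(y) = y - 1*10 = y - 10 = -10 + y)
f(P) - M(1/(27 + 92)) = (-10 + 22) - 1*5 = 12 - 5 = 7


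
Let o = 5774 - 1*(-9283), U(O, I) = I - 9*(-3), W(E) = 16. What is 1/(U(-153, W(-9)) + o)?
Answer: 1/15100 ≈ 6.6225e-5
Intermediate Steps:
U(O, I) = 27 + I (U(O, I) = I - 1*(-27) = I + 27 = 27 + I)
o = 15057 (o = 5774 + 9283 = 15057)
1/(U(-153, W(-9)) + o) = 1/((27 + 16) + 15057) = 1/(43 + 15057) = 1/15100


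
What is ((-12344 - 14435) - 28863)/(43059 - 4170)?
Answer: -55642/38889 ≈ -1.4308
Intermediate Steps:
((-12344 - 14435) - 28863)/(43059 - 4170) = (-26779 - 28863)/38889 = -55642*1/38889 = -55642/38889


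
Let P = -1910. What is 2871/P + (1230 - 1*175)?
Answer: 2012179/1910 ≈ 1053.5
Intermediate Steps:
2871/P + (1230 - 1*175) = 2871/(-1910) + (1230 - 1*175) = 2871*(-1/1910) + (1230 - 175) = -2871/1910 + 1055 = 2012179/1910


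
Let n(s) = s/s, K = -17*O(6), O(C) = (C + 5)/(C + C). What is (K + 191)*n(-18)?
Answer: 2105/12 ≈ 175.42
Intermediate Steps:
O(C) = (5 + C)/(2*C) (O(C) = (5 + C)/((2*C)) = (5 + C)*(1/(2*C)) = (5 + C)/(2*C))
K = -187/12 (K = -17*(5 + 6)/(2*6) = -17*11/(2*6) = -17*11/12 = -187/12 ≈ -15.583)
n(s) = 1
(K + 191)*n(-18) = (-187/12 + 191)*1 = (2105/12)*1 = 2105/12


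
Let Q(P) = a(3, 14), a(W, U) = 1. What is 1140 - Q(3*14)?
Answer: 1139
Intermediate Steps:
Q(P) = 1
1140 - Q(3*14) = 1140 - 1*1 = 1140 - 1 = 1139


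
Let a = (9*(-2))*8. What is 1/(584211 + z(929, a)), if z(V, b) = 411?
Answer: 1/584622 ≈ 1.7105e-6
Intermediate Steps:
a = -144 (a = -18*8 = -144)
1/(584211 + z(929, a)) = 1/(584211 + 411) = 1/584622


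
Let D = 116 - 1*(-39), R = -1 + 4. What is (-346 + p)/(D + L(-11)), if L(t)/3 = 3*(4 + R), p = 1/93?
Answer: -32177/20274 ≈ -1.5871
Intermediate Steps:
R = 3
D = 155 (D = 116 + 39 = 155)
p = 1/93 ≈ 0.010753
L(t) = 63 (L(t) = 3*(3*(4 + 3)) = 3*(3*7) = 3*21 = 63)
(-346 + p)/(D + L(-11)) = (-346 + 1/93)/(155 + 63) = -32177/93/218 = -32177/93*1/218 = -32177/20274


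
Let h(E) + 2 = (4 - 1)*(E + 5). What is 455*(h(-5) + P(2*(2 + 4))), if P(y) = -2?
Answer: -1820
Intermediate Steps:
h(E) = 13 + 3*E (h(E) = -2 + (4 - 1)*(E + 5) = -2 + 3*(5 + E) = -2 + (15 + 3*E) = 13 + 3*E)
455*(h(-5) + P(2*(2 + 4))) = 455*((13 + 3*(-5)) - 2) = 455*((13 - 15) - 2) = 455*(-2 - 2) = 455*(-4) = -1820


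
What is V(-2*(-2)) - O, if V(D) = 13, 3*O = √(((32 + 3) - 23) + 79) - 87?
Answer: 42 - √91/3 ≈ 38.820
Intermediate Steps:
O = -29 + √91/3 (O = (√(((32 + 3) - 23) + 79) - 87)/3 = (√((35 - 23) + 79) - 87)/3 = (√(12 + 79) - 87)/3 = (√91 - 87)/3 = (-87 + √91)/3 = -29 + √91/3 ≈ -25.820)
V(-2*(-2)) - O = 13 - (-29 + √91/3) = 13 + (29 - √91/3) = 42 - √91/3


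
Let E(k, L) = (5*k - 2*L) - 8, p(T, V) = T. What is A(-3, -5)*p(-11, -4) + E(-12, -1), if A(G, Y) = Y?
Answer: -11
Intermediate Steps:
E(k, L) = -8 - 2*L + 5*k (E(k, L) = (-2*L + 5*k) - 8 = -8 - 2*L + 5*k)
A(-3, -5)*p(-11, -4) + E(-12, -1) = -5*(-11) + (-8 - 2*(-1) + 5*(-12)) = 55 + (-8 + 2 - 60) = 55 - 66 = -11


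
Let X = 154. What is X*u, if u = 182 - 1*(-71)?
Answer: 38962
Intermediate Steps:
u = 253 (u = 182 + 71 = 253)
X*u = 154*253 = 38962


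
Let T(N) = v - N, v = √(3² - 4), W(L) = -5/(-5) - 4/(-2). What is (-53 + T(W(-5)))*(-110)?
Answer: 6160 - 110*√5 ≈ 5914.0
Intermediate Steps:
W(L) = 3 (W(L) = -5*(-⅕) - 4*(-½) = 1 + 2 = 3)
v = √5 (v = √(9 - 4) = √5 ≈ 2.2361)
T(N) = √5 - N
(-53 + T(W(-5)))*(-110) = (-53 + (√5 - 1*3))*(-110) = (-53 + (√5 - 3))*(-110) = (-53 + (-3 + √5))*(-110) = (-56 + √5)*(-110) = 6160 - 110*√5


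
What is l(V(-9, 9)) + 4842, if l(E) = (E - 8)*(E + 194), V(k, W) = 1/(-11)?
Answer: 396045/121 ≈ 3273.1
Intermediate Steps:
V(k, W) = -1/11
l(E) = (-8 + E)*(194 + E)
l(V(-9, 9)) + 4842 = (-1552 + (-1/11)² + 186*(-1/11)) + 4842 = (-1552 + 1/121 - 186/11) + 4842 = -189837/121 + 4842 = 396045/121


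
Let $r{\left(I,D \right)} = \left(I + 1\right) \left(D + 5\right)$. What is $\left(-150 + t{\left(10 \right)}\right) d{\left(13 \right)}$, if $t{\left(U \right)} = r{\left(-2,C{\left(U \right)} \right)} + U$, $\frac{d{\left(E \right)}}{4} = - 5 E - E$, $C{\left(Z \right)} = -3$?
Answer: $44304$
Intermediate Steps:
$d{\left(E \right)} = - 24 E$ ($d{\left(E \right)} = 4 \left(- 5 E - E\right) = 4 \left(- 6 E\right) = - 24 E$)
$r{\left(I,D \right)} = \left(1 + I\right) \left(5 + D\right)$
$t{\left(U \right)} = -2 + U$ ($t{\left(U \right)} = \left(5 - 3 + 5 \left(-2\right) - -6\right) + U = \left(5 - 3 - 10 + 6\right) + U = -2 + U$)
$\left(-150 + t{\left(10 \right)}\right) d{\left(13 \right)} = \left(-150 + \left(-2 + 10\right)\right) \left(\left(-24\right) 13\right) = \left(-150 + 8\right) \left(-312\right) = \left(-142\right) \left(-312\right) = 44304$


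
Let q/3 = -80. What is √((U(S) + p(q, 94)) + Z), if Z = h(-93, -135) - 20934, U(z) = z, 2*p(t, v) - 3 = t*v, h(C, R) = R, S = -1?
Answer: I*√129394/2 ≈ 179.86*I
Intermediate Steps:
q = -240 (q = 3*(-80) = -240)
p(t, v) = 3/2 + t*v/2 (p(t, v) = 3/2 + (t*v)/2 = 3/2 + t*v/2)
Z = -21069 (Z = -135 - 20934 = -21069)
√((U(S) + p(q, 94)) + Z) = √((-1 + (3/2 + (½)*(-240)*94)) - 21069) = √((-1 + (3/2 - 11280)) - 21069) = √((-1 - 22557/2) - 21069) = √(-22559/2 - 21069) = √(-64697/2) = I*√129394/2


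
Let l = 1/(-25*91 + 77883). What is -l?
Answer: -1/75608 ≈ -1.3226e-5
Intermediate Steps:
l = 1/75608 (l = 1/(-2275 + 77883) = 1/75608 ≈ 1.3226e-5)
-l = -1*1/75608 = -1/75608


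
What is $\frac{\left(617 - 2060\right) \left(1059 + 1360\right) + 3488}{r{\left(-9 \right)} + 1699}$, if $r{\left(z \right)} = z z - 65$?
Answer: $- \frac{3487129}{1715} \approx -2033.3$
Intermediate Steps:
$r{\left(z \right)} = -65 + z^{2}$ ($r{\left(z \right)} = z^{2} - 65 = -65 + z^{2}$)
$\frac{\left(617 - 2060\right) \left(1059 + 1360\right) + 3488}{r{\left(-9 \right)} + 1699} = \frac{\left(617 - 2060\right) \left(1059 + 1360\right) + 3488}{\left(-65 + \left(-9\right)^{2}\right) + 1699} = \frac{\left(-1443\right) 2419 + 3488}{\left(-65 + 81\right) + 1699} = \frac{-3490617 + 3488}{16 + 1699} = - \frac{3487129}{1715}$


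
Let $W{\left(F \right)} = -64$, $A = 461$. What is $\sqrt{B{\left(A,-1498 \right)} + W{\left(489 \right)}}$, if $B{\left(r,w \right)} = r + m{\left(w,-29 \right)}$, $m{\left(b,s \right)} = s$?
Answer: $4 \sqrt{23} \approx 19.183$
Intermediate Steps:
$B{\left(r,w \right)} = -29 + r$ ($B{\left(r,w \right)} = r - 29 = -29 + r$)
$\sqrt{B{\left(A,-1498 \right)} + W{\left(489 \right)}} = \sqrt{\left(-29 + 461\right) - 64} = \sqrt{432 - 64} = \sqrt{368} = 4 \sqrt{23}$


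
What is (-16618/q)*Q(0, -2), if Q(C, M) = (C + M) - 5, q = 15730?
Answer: 58163/7865 ≈ 7.3952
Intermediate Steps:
Q(C, M) = -5 + C + M
(-16618/q)*Q(0, -2) = (-16618/15730)*(-5 + 0 - 2) = -16618*1/15730*(-7) = -8309/7865*(-7) = 58163/7865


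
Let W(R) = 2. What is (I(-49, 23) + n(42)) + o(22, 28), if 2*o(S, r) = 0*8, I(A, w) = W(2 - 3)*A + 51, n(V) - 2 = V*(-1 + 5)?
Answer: 123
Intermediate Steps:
n(V) = 2 + 4*V (n(V) = 2 + V*(-1 + 5) = 2 + V*4 = 2 + 4*V)
I(A, w) = 51 + 2*A (I(A, w) = 2*A + 51 = 51 + 2*A)
o(S, r) = 0 (o(S, r) = (0*8)/2 = (½)*0 = 0)
(I(-49, 23) + n(42)) + o(22, 28) = ((51 + 2*(-49)) + (2 + 4*42)) + 0 = ((51 - 98) + (2 + 168)) + 0 = (-47 + 170) + 0 = 123 + 0 = 123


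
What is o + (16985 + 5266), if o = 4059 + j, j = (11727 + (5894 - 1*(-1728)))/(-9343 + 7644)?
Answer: 44681341/1699 ≈ 26299.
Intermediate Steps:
j = -19349/1699 (j = (11727 + (5894 + 1728))/(-1699) = (11727 + 7622)*(-1/1699) = 19349*(-1/1699) = -19349/1699 ≈ -11.388)
o = 6876892/1699 (o = 4059 - 19349/1699 = 6876892/1699 ≈ 4047.6)
o + (16985 + 5266) = 6876892/1699 + (16985 + 5266) = 6876892/1699 + 22251 = 44681341/1699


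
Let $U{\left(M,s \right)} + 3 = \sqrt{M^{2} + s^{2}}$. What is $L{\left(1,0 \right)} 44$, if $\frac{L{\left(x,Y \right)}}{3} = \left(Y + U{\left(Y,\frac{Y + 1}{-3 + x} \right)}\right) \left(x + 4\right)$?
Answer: $-1650$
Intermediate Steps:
$U{\left(M,s \right)} = -3 + \sqrt{M^{2} + s^{2}}$
$L{\left(x,Y \right)} = 3 \left(4 + x\right) \left(-3 + Y + \sqrt{Y^{2} + \frac{\left(1 + Y\right)^{2}}{\left(-3 + x\right)^{2}}}\right)$ ($L{\left(x,Y \right)} = 3 \left(Y + \left(-3 + \sqrt{Y^{2} + \left(\frac{Y + 1}{-3 + x}\right)^{2}}\right)\right) \left(x + 4\right) = 3 \left(Y + \left(-3 + \sqrt{Y^{2} + \left(\frac{1 + Y}{-3 + x}\right)^{2}}\right)\right) \left(4 + x\right) = 3 \left(Y + \left(-3 + \sqrt{Y^{2} + \frac{\left(1 + Y\right)^{2}}{\left(-3 + x\right)^{2}}}\right)\right) \left(4 + x\right) = 3 \left(-3 + Y + \sqrt{Y^{2} + \frac{\left(1 + Y\right)^{2}}{\left(-3 + x\right)^{2}}}\right) \left(4 + x\right) = 3 \left(4 + x\right) \left(-3 + Y + \sqrt{Y^{2} + \frac{\left(1 + Y\right)^{2}}{\left(-3 + x\right)^{2}}}\right)$)
$L{\left(1,0 \right)} 44 = \left(-36 - 9 + 12 \cdot 0 + 12 \sqrt{0^{2} + \frac{\left(1 + 0\right)^{2}}{\left(-3 + 1\right)^{2}}} + 3 \cdot 0 \cdot 1 + 3 \cdot 1 \sqrt{0^{2} + \frac{\left(1 + 0\right)^{2}}{\left(-3 + 1\right)^{2}}}\right) 44 = \left(-36 - 9 + 0 + 12 \sqrt{0 + \frac{1^{2}}{4}} + 0 + 3 \cdot 1 \sqrt{0 + \frac{1^{2}}{4}}\right) 44 = \left(-36 - 9 + 0 + 12 \sqrt{0 + 1 \cdot \frac{1}{4}} + 0 + 3 \cdot 1 \sqrt{0 + 1 \cdot \frac{1}{4}}\right) 44 = \left(-36 - 9 + 0 + 12 \sqrt{0 + \frac{1}{4}} + 0 + 3 \cdot 1 \sqrt{0 + \frac{1}{4}}\right) 44 = \left(-36 - 9 + 0 + \frac{12}{2} + 0 + 3 \cdot 1 \sqrt{\frac{1}{4}}\right) 44 = \left(-36 - 9 + 0 + 12 \cdot \frac{1}{2} + 0 + 3 \cdot 1 \cdot \frac{1}{2}\right) 44 = \left(-36 - 9 + 0 + 6 + 0 + \frac{3}{2}\right) 44 = \left(- \frac{75}{2}\right) 44 = -1650$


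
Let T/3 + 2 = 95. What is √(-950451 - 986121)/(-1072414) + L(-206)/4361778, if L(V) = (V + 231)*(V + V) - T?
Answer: -10579/4361778 - I*√484143/536207 ≈ -0.0024254 - 0.0012976*I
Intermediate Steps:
T = 279 (T = -6 + 3*95 = -6 + 285 = 279)
L(V) = -279 + 2*V*(231 + V) (L(V) = (V + 231)*(V + V) - 1*279 = (231 + V)*(2*V) - 279 = 2*V*(231 + V) - 279 = -279 + 2*V*(231 + V))
√(-950451 - 986121)/(-1072414) + L(-206)/4361778 = √(-950451 - 986121)/(-1072414) + (-279 + 2*(-206)² + 462*(-206))/4361778 = √(-1936572)*(-1/1072414) + (-279 + 2*42436 - 95172)*(1/4361778) = (2*I*√484143)*(-1/1072414) + (-279 + 84872 - 95172)*(1/4361778) = -I*√484143/536207 - 10579*1/4361778 = -I*√484143/536207 - 10579/4361778 = -10579/4361778 - I*√484143/536207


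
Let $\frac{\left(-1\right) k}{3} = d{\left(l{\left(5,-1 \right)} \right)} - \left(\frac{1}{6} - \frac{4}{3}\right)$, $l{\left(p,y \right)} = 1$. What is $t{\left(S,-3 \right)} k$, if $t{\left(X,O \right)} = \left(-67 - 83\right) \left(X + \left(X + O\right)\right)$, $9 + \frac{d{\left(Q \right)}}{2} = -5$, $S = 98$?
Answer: $-2330475$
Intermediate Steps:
$d{\left(Q \right)} = -28$ ($d{\left(Q \right)} = -18 + 2 \left(-5\right) = -18 - 10 = -28$)
$t{\left(X,O \right)} = - 300 X - 150 O$ ($t{\left(X,O \right)} = - 150 \left(X + \left(O + X\right)\right) = - 150 \left(O + 2 X\right) = - 300 X - 150 O$)
$k = \frac{161}{2}$ ($k = - 3 \left(-28 - \left(\frac{1}{6} - \frac{4}{3}\right)\right) = - 3 \left(-28 - - \frac{7}{6}\right) = - 3 \left(-28 + \left(- \frac{1}{6} + \frac{4}{3}\right)\right) = - 3 \left(-28 + \frac{7}{6}\right) = \left(-3\right) \left(- \frac{161}{6}\right) = \frac{161}{2} \approx 80.5$)
$t{\left(S,-3 \right)} k = \left(\left(-300\right) 98 - -450\right) \frac{161}{2} = \left(-29400 + 450\right) \frac{161}{2} = \left(-28950\right) \frac{161}{2} = -2330475$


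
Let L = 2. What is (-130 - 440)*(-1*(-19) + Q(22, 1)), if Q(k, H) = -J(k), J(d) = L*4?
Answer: -6270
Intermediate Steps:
J(d) = 8 (J(d) = 2*4 = 8)
Q(k, H) = -8 (Q(k, H) = -1*8 = -8)
(-130 - 440)*(-1*(-19) + Q(22, 1)) = (-130 - 440)*(-1*(-19) - 8) = -570*(19 - 8) = -570*11 = -6270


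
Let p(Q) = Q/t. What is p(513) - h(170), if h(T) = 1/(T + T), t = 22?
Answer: 87199/3740 ≈ 23.315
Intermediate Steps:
p(Q) = Q/22
h(T) = 1/(2*T)
p(513) - h(170) = (1/22)*513 - 1/(2*170) = 513/22 - 1/(2*170) = 513/22 - 1*1/340 = 513/22 - 1/340 = 87199/3740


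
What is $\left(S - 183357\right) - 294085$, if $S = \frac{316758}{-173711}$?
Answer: $- \frac{82937244020}{173711} \approx -4.7744 \cdot 10^{5}$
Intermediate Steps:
$S = - \frac{316758}{173711}$ ($S = 316758 \left(- \frac{1}{173711}\right) = - \frac{316758}{173711} \approx -1.8235$)
$\left(S - 183357\right) - 294085 = \left(- \frac{316758}{173711} - 183357\right) - 294085 = - \frac{31851444585}{173711} - 294085 = - \frac{82937244020}{173711}$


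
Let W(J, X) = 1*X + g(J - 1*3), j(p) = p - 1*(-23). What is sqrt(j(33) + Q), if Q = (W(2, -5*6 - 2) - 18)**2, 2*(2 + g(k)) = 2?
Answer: sqrt(2657) ≈ 51.546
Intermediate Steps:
j(p) = 23 + p (j(p) = p + 23 = 23 + p)
g(k) = -1 (g(k) = -2 + (1/2)*2 = -2 + 1 = -1)
W(J, X) = -1 + X (W(J, X) = 1*X - 1 = X - 1 = -1 + X)
Q = 2601 (Q = ((-1 + (-5*6 - 2)) - 18)**2 = ((-1 + (-30 - 2)) - 18)**2 = ((-1 - 32) - 18)**2 = (-33 - 18)**2 = (-51)**2 = 2601)
sqrt(j(33) + Q) = sqrt((23 + 33) + 2601) = sqrt(56 + 2601) = sqrt(2657)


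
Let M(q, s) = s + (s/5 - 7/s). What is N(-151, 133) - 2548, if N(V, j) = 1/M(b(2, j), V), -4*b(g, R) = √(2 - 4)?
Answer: -348493263/136771 ≈ -2548.0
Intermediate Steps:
b(g, R) = -I*√2/4 (b(g, R) = -√(2 - 4)/4 = -I*√2/4)
M(q, s) = -7/s + 6*s/5 (M(q, s) = s + (s*(⅕) - 7/s) = s + (s/5 - 7/s) = s + (-7/s + s/5) = -7/s + 6*s/5)
N(V, j) = 1/(-7/V + 6*V/5)
N(-151, 133) - 2548 = 5*(-151)/(-35 + 6*(-151)²) - 2548 = 5*(-151)/(-35 + 6*22801) - 2548 = 5*(-151)/(-35 + 136806) - 2548 = 5*(-151)/136771 - 2548 = 5*(-151)*(1/136771) - 2548 = -755/136771 - 2548 = -348493263/136771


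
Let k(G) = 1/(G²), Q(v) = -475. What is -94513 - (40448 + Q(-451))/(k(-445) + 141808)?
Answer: -2654077485027438/28081529201 ≈ -94513.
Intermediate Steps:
k(G) = G⁻²
-94513 - (40448 + Q(-451))/(k(-445) + 141808) = -94513 - (40448 - 475)/((-445)⁻² + 141808) = -94513 - 39973/(1/198025 + 141808) = -94513 - 39973/28081529201/198025 = -94513 - 39973*198025/28081529201 = -94513 - 1*7915653325/28081529201 = -94513 - 7915653325/28081529201 = -2654077485027438/28081529201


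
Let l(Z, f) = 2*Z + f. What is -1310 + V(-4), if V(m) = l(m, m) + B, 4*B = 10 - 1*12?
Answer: -2645/2 ≈ -1322.5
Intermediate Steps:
l(Z, f) = f + 2*Z
B = -½ (B = (10 - 1*12)/4 = (10 - 12)/4 = (¼)*(-2) = -½ ≈ -0.50000)
V(m) = -½ + 3*m (V(m) = (m + 2*m) - ½ = 3*m - ½ = -½ + 3*m)
-1310 + V(-4) = -1310 + (-½ + 3*(-4)) = -1310 + (-½ - 12) = -1310 - 25/2 = -2645/2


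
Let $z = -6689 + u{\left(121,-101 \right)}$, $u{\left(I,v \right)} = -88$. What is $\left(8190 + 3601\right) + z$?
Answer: $5014$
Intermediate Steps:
$z = -6777$ ($z = -6689 - 88 = -6777$)
$\left(8190 + 3601\right) + z = \left(8190 + 3601\right) - 6777 = 11791 - 6777 = 5014$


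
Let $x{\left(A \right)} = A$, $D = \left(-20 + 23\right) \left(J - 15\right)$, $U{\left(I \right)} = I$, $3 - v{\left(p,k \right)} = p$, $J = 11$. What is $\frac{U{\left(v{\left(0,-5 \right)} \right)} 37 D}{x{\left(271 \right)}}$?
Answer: $- \frac{1332}{271} \approx -4.9151$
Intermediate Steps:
$v{\left(p,k \right)} = 3 - p$
$D = -12$ ($D = \left(-20 + 23\right) \left(11 - 15\right) = 3 \left(-4\right) = -12$)
$\frac{U{\left(v{\left(0,-5 \right)} \right)} 37 D}{x{\left(271 \right)}} = \frac{\left(3 - 0\right) 37 \left(-12\right)}{271} = \left(3 + 0\right) 37 \left(-12\right) \frac{1}{271} = 3 \cdot 37 \left(-12\right) \frac{1}{271} = 111 \left(-12\right) \frac{1}{271} = \left(-1332\right) \frac{1}{271} = - \frac{1332}{271}$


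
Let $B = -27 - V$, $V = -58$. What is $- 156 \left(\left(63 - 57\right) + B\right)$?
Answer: $-5772$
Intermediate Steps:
$B = 31$ ($B = -27 - -58 = -27 + 58 = 31$)
$- 156 \left(\left(63 - 57\right) + B\right) = - 156 \left(\left(63 - 57\right) + 31\right) = - 156 \left(6 + 31\right) = \left(-156\right) 37 = -5772$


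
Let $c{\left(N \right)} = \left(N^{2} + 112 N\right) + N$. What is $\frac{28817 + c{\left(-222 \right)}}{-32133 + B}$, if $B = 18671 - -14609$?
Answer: $\frac{53015}{1147} \approx 46.221$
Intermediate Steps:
$c{\left(N \right)} = N^{2} + 113 N$
$B = 33280$ ($B = 18671 + 14609 = 33280$)
$\frac{28817 + c{\left(-222 \right)}}{-32133 + B} = \frac{28817 - 222 \left(113 - 222\right)}{-32133 + 33280} = \frac{28817 - -24198}{1147} = \left(28817 + 24198\right) \frac{1}{1147} = 53015 \cdot \frac{1}{1147} = \frac{53015}{1147}$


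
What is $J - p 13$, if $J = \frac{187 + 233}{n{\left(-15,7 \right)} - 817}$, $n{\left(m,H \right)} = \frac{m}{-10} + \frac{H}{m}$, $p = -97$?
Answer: $\frac{4407917}{3497} \approx 1260.5$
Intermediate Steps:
$n{\left(m,H \right)} = - \frac{m}{10} + \frac{H}{m}$ ($n{\left(m,H \right)} = m \left(- \frac{1}{10}\right) + \frac{H}{m} = - \frac{m}{10} + \frac{H}{m}$)
$J = - \frac{1800}{3497}$ ($J = \frac{187 + 233}{\left(\left(- \frac{1}{10}\right) \left(-15\right) + \frac{7}{-15}\right) - 817} = \frac{420}{\left(\frac{3}{2} + 7 \left(- \frac{1}{15}\right)\right) - 817} = \frac{420}{\left(\frac{3}{2} - \frac{7}{15}\right) - 817} = \frac{420}{\frac{31}{30} - 817} = \frac{420}{- \frac{24479}{30}} = 420 \left(- \frac{30}{24479}\right) = - \frac{1800}{3497} \approx -0.51473$)
$J - p 13 = - \frac{1800}{3497} - \left(-97\right) 13 = - \frac{1800}{3497} - -1261 = - \frac{1800}{3497} + 1261 = \frac{4407917}{3497}$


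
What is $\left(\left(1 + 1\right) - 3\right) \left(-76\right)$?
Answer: $76$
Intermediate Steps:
$\left(\left(1 + 1\right) - 3\right) \left(-76\right) = \left(2 - 3\right) \left(-76\right) = \left(-1\right) \left(-76\right) = 76$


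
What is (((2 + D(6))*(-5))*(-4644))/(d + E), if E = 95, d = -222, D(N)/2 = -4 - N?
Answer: 417960/127 ≈ 3291.0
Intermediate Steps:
D(N) = -8 - 2*N (D(N) = 2*(-4 - N) = -8 - 2*N)
(((2 + D(6))*(-5))*(-4644))/(d + E) = (((2 + (-8 - 2*6))*(-5))*(-4644))/(-222 + 95) = (((2 + (-8 - 12))*(-5))*(-4644))/(-127) = (((2 - 20)*(-5))*(-4644))*(-1/127) = (-18*(-5)*(-4644))*(-1/127) = (90*(-4644))*(-1/127) = -417960*(-1/127) = 417960/127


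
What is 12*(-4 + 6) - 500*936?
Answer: -467976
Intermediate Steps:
12*(-4 + 6) - 500*936 = 12*2 - 468000 = 24 - 468000 = -467976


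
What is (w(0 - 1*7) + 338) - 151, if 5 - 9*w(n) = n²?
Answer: 1639/9 ≈ 182.11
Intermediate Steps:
w(n) = 5/9 - n²/9
(w(0 - 1*7) + 338) - 151 = ((5/9 - (0 - 1*7)²/9) + 338) - 151 = ((5/9 - (0 - 7)²/9) + 338) - 151 = ((5/9 - ⅑*(-7)²) + 338) - 151 = ((5/9 - ⅑*49) + 338) - 151 = ((5/9 - 49/9) + 338) - 151 = (-44/9 + 338) - 151 = 2998/9 - 151 = 1639/9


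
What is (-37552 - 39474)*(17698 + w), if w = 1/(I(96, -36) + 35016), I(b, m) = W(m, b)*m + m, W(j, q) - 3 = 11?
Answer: -23498947617737/17238 ≈ -1.3632e+9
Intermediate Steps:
W(j, q) = 14 (W(j, q) = 3 + 11 = 14)
I(b, m) = 15*m (I(b, m) = 14*m + m = 15*m)
w = 1/34476 (w = 1/(15*(-36) + 35016) = 1/(-540 + 35016) = 1/34476 ≈ 2.9006e-5)
(-37552 - 39474)*(17698 + w) = (-37552 - 39474)*(17698 + 1/34476) = -77026*610156249/34476 = -23498947617737/17238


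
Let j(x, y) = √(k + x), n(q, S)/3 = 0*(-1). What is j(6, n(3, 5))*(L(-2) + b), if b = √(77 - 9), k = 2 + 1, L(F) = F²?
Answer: 12 + 6*√17 ≈ 36.739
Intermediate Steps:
n(q, S) = 0 (n(q, S) = 3*(0*(-1)) = 3*0 = 0)
k = 3
b = 2*√17 (b = √68 = 2*√17 ≈ 8.2462)
j(x, y) = √(3 + x)
j(6, n(3, 5))*(L(-2) + b) = √(3 + 6)*((-2)² + 2*√17) = √9*(4 + 2*√17) = 3*(4 + 2*√17) = 12 + 6*√17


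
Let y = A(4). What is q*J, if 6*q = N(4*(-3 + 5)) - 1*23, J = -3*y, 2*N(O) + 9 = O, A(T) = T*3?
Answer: 141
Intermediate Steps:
A(T) = 3*T
y = 12 (y = 3*4 = 12)
N(O) = -9/2 + O/2
J = -36 (J = -3*12 = -36)
q = -47/12 (q = ((-9/2 + (4*(-3 + 5))/2) - 1*23)/6 = ((-9/2 + (4*2)/2) - 23)/6 = ((-9/2 + (½)*8) - 23)/6 = ((-9/2 + 4) - 23)/6 = (-½ - 23)/6 = (⅙)*(-47/2) = -47/12 ≈ -3.9167)
q*J = -47/12*(-36) = 141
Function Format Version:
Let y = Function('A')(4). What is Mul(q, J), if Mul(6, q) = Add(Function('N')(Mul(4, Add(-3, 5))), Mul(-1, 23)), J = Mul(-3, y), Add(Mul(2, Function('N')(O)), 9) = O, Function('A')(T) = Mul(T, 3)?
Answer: 141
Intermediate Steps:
Function('A')(T) = Mul(3, T)
y = 12 (y = Mul(3, 4) = 12)
Function('N')(O) = Add(Rational(-9, 2), Mul(Rational(1, 2), O))
J = -36 (J = Mul(-3, 12) = -36)
q = Rational(-47, 12) (q = Mul(Rational(1, 6), Add(Add(Rational(-9, 2), Mul(Rational(1, 2), Mul(4, Add(-3, 5)))), Mul(-1, 23))) = Mul(Rational(1, 6), Add(Add(Rational(-9, 2), Mul(Rational(1, 2), Mul(4, 2))), -23)) = Mul(Rational(1, 6), Add(Add(Rational(-9, 2), Mul(Rational(1, 2), 8)), -23)) = Mul(Rational(1, 6), Add(Add(Rational(-9, 2), 4), -23)) = Mul(Rational(1, 6), Add(Rational(-1, 2), -23)) = Mul(Rational(1, 6), Rational(-47, 2)) = Rational(-47, 12) ≈ -3.9167)
Mul(q, J) = Mul(Rational(-47, 12), -36) = 141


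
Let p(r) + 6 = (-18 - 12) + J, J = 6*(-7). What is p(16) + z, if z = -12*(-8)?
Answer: 18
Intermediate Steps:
z = 96
J = -42
p(r) = -78 (p(r) = -6 + ((-18 - 12) - 42) = -6 + (-30 - 42) = -6 - 72 = -78)
p(16) + z = -78 + 96 = 18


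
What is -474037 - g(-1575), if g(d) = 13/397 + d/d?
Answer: -188193099/397 ≈ -4.7404e+5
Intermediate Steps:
g(d) = 410/397 (g(d) = 13*(1/397) + 1 = 13/397 + 1 = 410/397)
-474037 - g(-1575) = -474037 - 1*410/397 = -474037 - 410/397 = -188193099/397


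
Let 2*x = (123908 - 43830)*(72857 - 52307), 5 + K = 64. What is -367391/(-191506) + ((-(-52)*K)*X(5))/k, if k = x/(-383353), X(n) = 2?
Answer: -74090454269549/78785707241850 ≈ -0.94040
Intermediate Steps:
K = 59 (K = -5 + 64 = 59)
x = 822801450 (x = ((123908 - 43830)*(72857 - 52307))/2 = (80078*20550)/2 = (1/2)*1645602900 = 822801450)
k = -822801450/383353 (k = 822801450/(-383353) = 822801450*(-1/383353) = -822801450/383353 ≈ -2146.3)
-367391/(-191506) + ((-(-52)*K)*X(5))/k = -367391/(-191506) + (-(-52)*59*2)/(-822801450/383353) = -367391*(-1/191506) + (-52*(-59)*2)*(-383353/822801450) = 367391/191506 + (3068*2)*(-383353/822801450) = 367391/191506 + 6136*(-383353/822801450) = 367391/191506 - 1176127004/411400725 = -74090454269549/78785707241850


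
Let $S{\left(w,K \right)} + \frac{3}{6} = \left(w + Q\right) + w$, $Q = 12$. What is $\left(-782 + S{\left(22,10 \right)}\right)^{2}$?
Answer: $\frac{2111209}{4} \approx 5.278 \cdot 10^{5}$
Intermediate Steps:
$S{\left(w,K \right)} = \frac{23}{2} + 2 w$ ($S{\left(w,K \right)} = - \frac{1}{2} + \left(\left(w + 12\right) + w\right) = - \frac{1}{2} + \left(\left(12 + w\right) + w\right) = - \frac{1}{2} + \left(12 + 2 w\right) = \frac{23}{2} + 2 w$)
$\left(-782 + S{\left(22,10 \right)}\right)^{2} = \left(-782 + \left(\frac{23}{2} + 2 \cdot 22\right)\right)^{2} = \left(-782 + \left(\frac{23}{2} + 44\right)\right)^{2} = \left(-782 + \frac{111}{2}\right)^{2} = \left(- \frac{1453}{2}\right)^{2} = \frac{2111209}{4}$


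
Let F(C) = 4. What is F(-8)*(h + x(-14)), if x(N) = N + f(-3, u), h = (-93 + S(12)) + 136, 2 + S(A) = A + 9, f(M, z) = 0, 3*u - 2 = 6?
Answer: 192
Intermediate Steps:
u = 8/3 (u = ⅔ + (⅓)*6 = ⅔ + 2 = 8/3 ≈ 2.6667)
S(A) = 7 + A (S(A) = -2 + (A + 9) = -2 + (9 + A) = 7 + A)
h = 62 (h = (-93 + (7 + 12)) + 136 = (-93 + 19) + 136 = -74 + 136 = 62)
x(N) = N (x(N) = N + 0 = N)
F(-8)*(h + x(-14)) = 4*(62 - 14) = 4*48 = 192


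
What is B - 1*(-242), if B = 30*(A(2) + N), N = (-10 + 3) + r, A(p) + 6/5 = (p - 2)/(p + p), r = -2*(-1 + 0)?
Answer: 56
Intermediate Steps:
r = 2 (r = -2*(-1) = 2)
A(p) = -6/5 + (-2 + p)/(2*p) (A(p) = -6/5 + (p - 2)/(p + p) = -6/5 + (-2 + p)/((2*p)) = -6/5 + (-2 + p)*(1/(2*p)) = -6/5 + (-2 + p)/(2*p))
N = -5 (N = (-10 + 3) + 2 = -7 + 2 = -5)
B = -186 (B = 30*((-7/10 - 1/2) - 5) = 30*((-7/10 - 1*½) - 5) = 30*((-7/10 - ½) - 5) = 30*(-6/5 - 5) = 30*(-31/5) = -186)
B - 1*(-242) = -186 - 1*(-242) = -186 + 242 = 56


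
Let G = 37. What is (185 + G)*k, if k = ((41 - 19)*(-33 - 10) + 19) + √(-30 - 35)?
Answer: -205794 + 222*I*√65 ≈ -2.0579e+5 + 1789.8*I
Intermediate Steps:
k = -927 + I*√65 (k = (22*(-43) + 19) + √(-65) = (-946 + 19) + I*√65 = -927 + I*√65 ≈ -927.0 + 8.0623*I)
(185 + G)*k = (185 + 37)*(-927 + I*√65) = 222*(-927 + I*√65) = -205794 + 222*I*√65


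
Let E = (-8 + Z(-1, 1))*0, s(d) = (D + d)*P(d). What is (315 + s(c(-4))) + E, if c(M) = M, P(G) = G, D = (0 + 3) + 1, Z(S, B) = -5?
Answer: 315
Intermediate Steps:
D = 4 (D = 3 + 1 = 4)
s(d) = d*(4 + d) (s(d) = (4 + d)*d = d*(4 + d))
E = 0 (E = (-8 - 5)*0 = -13*0 = 0)
(315 + s(c(-4))) + E = (315 - 4*(4 - 4)) + 0 = (315 - 4*0) + 0 = (315 + 0) + 0 = 315 + 0 = 315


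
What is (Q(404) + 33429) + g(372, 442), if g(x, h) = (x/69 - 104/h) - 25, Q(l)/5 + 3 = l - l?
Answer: 13057115/391 ≈ 33394.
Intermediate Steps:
Q(l) = -15 (Q(l) = -15 + 5*(l - l) = -15 + 5*0 = -15 + 0 = -15)
g(x, h) = -25 - 104/h + x/69 (g(x, h) = (x*(1/69) - 104/h) - 25 = (x/69 - 104/h) - 25 = (-104/h + x/69) - 25 = -25 - 104/h + x/69)
(Q(404) + 33429) + g(372, 442) = (-15 + 33429) + (-25 - 104/442 + (1/69)*372) = 33414 + (-25 - 104*1/442 + 124/23) = 33414 + (-25 - 4/17 + 124/23) = 33414 - 7759/391 = 13057115/391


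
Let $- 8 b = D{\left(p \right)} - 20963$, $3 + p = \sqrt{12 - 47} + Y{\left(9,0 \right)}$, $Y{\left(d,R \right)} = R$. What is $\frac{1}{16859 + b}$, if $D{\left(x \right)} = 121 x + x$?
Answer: $\frac{1249608}{24399273341} + \frac{976 i \sqrt{35}}{24399273341} \approx 5.1215 \cdot 10^{-5} + 2.3665 \cdot 10^{-7} i$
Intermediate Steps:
$p = -3 + i \sqrt{35}$ ($p = -3 + \left(\sqrt{12 - 47} + 0\right) = -3 + \left(\sqrt{-35} + 0\right) = -3 + \left(i \sqrt{35} + 0\right) = -3 + i \sqrt{35} \approx -3.0 + 5.9161 i$)
$D{\left(x \right)} = 122 x$
$b = \frac{21329}{8} - \frac{61 i \sqrt{35}}{4}$ ($b = - \frac{122 \left(-3 + i \sqrt{35}\right) - 20963}{8} = - \frac{\left(-366 + 122 i \sqrt{35}\right) - 20963}{8} = - \frac{-21329 + 122 i \sqrt{35}}{8} = \frac{21329}{8} - \frac{61 i \sqrt{35}}{4} \approx 2666.1 - 90.22 i$)
$\frac{1}{16859 + b} = \frac{1}{16859 + \left(\frac{21329}{8} - \frac{61 i \sqrt{35}}{4}\right)} = \frac{1}{\frac{156201}{8} - \frac{61 i \sqrt{35}}{4}}$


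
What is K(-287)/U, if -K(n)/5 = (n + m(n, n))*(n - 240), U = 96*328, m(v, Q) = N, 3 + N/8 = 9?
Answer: -629765/31488 ≈ -20.000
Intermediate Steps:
N = 48 (N = -24 + 8*9 = -24 + 72 = 48)
m(v, Q) = 48
U = 31488
K(n) = -5*(-240 + n)*(48 + n) (K(n) = -5*(n + 48)*(n - 240) = -5*(48 + n)*(-240 + n) = -5*(-240 + n)*(48 + n))
K(-287)/U = (57600 - 5*(-287)² + 960*(-287))/31488 = (57600 - 5*82369 - 275520)*(1/31488) = (57600 - 411845 - 275520)*(1/31488) = -629765*1/31488 = -629765/31488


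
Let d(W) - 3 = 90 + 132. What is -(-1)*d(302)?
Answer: 225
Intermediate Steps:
d(W) = 225 (d(W) = 3 + (90 + 132) = 3 + 222 = 225)
-(-1)*d(302) = -(-1)*225 = -1*(-225) = 225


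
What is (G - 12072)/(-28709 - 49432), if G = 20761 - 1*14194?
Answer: 1835/26047 ≈ 0.070450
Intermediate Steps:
G = 6567 (G = 20761 - 14194 = 6567)
(G - 12072)/(-28709 - 49432) = (6567 - 12072)/(-28709 - 49432) = -5505/(-78141) = -5505*(-1/78141) = 1835/26047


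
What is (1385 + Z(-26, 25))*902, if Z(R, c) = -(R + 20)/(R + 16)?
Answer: 6243644/5 ≈ 1.2487e+6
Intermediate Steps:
Z(R, c) = -(20 + R)/(16 + R)
(1385 + Z(-26, 25))*902 = (1385 + (-20 - 1*(-26))/(16 - 26))*902 = (1385 + (-20 + 26)/(-10))*902 = (1385 - 1/10*6)*902 = (1385 - 3/5)*902 = (6922/5)*902 = 6243644/5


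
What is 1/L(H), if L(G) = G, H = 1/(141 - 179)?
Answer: -38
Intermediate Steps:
H = -1/38 (H = 1/(-38) = -1/38 ≈ -0.026316)
1/L(H) = 1/(-1/38) = -38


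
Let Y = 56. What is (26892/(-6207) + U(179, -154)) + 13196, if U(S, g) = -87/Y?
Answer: 1528259357/115864 ≈ 13190.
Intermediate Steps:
U(S, g) = -87/56
(26892/(-6207) + U(179, -154)) + 13196 = (26892/(-6207) - 87/56) + 13196 = (26892*(-1/6207) - 87/56) + 13196 = (-8964/2069 - 87/56) + 13196 = -681987/115864 + 13196 = 1528259357/115864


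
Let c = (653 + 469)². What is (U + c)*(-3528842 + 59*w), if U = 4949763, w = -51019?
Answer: -40598113013061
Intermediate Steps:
c = 1258884 (c = 1122² = 1258884)
(U + c)*(-3528842 + 59*w) = (4949763 + 1258884)*(-3528842 + 59*(-51019)) = 6208647*(-3528842 - 3010121) = 6208647*(-6538963) = -40598113013061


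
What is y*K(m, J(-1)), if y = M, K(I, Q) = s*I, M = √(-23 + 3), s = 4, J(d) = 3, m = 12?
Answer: 96*I*√5 ≈ 214.66*I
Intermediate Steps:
M = 2*I*√5 (M = √(-20) = 2*I*√5 ≈ 4.4721*I)
K(I, Q) = 4*I
y = 2*I*√5 ≈ 4.4721*I
y*K(m, J(-1)) = (2*I*√5)*(4*12) = (2*I*√5)*48 = 96*I*√5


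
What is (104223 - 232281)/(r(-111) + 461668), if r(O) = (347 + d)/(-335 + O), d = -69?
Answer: -9518978/34317275 ≈ -0.27738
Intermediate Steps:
r(O) = 278/(-335 + O) (r(O) = (347 - 69)/(-335 + O) = 278/(-335 + O))
(104223 - 232281)/(r(-111) + 461668) = (104223 - 232281)/(278/(-335 - 111) + 461668) = -128058/(278/(-446) + 461668) = -128058/(278*(-1/446) + 461668) = -128058/(-139/223 + 461668) = -128058/102951825/223 = -128058*223/102951825 = -9518978/34317275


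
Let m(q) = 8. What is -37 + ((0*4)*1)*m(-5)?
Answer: -37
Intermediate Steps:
-37 + ((0*4)*1)*m(-5) = -37 + ((0*4)*1)*8 = -37 + (0*1)*8 = -37 + 0*8 = -37 + 0 = -37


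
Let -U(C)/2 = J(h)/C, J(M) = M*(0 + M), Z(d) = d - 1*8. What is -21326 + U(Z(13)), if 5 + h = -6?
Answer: -106872/5 ≈ -21374.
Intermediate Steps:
h = -11 (h = -5 - 6 = -11)
Z(d) = -8 + d (Z(d) = d - 8 = -8 + d)
J(M) = M² (J(M) = M*M = M²)
U(C) = -242/C (U(C) = -2*(-11)²/C = -242/C)
-21326 + U(Z(13)) = -21326 - 242/(-8 + 13) = -21326 - 242/5 = -106872/5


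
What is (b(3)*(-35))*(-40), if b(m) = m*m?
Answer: 12600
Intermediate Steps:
b(m) = m²
(b(3)*(-35))*(-40) = (3²*(-35))*(-40) = (9*(-35))*(-40) = -315*(-40) = 12600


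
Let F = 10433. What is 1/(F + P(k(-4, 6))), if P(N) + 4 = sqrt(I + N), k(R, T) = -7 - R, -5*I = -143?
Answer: 52145/543820077 - 8*sqrt(10)/543820077 ≈ 9.5840e-5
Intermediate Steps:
I = 143/5 (I = -1/5*(-143) = 143/5 ≈ 28.600)
P(N) = -4 + sqrt(143/5 + N)
1/(F + P(k(-4, 6))) = 1/(10433 + (-4 + sqrt(715 + 25*(-7 - 1*(-4)))/5)) = 1/(10433 + (-4 + sqrt(715 + 25*(-7 + 4))/5)) = 1/(10433 + (-4 + sqrt(715 + 25*(-3))/5)) = 1/(10433 + (-4 + sqrt(715 - 75)/5)) = 1/(10433 + (-4 + sqrt(640)/5)) = 1/(10433 + (-4 + (8*sqrt(10))/5)) = 1/(10433 + (-4 + 8*sqrt(10)/5)) = 1/(10429 + 8*sqrt(10)/5)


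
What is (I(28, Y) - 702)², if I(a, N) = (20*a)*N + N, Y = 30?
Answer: 260112384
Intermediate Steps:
I(a, N) = N + 20*N*a (I(a, N) = 20*N*a + N = N + 20*N*a)
(I(28, Y) - 702)² = (30*(1 + 20*28) - 702)² = (30*(1 + 560) - 702)² = (30*561 - 702)² = (16830 - 702)² = 16128² = 260112384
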